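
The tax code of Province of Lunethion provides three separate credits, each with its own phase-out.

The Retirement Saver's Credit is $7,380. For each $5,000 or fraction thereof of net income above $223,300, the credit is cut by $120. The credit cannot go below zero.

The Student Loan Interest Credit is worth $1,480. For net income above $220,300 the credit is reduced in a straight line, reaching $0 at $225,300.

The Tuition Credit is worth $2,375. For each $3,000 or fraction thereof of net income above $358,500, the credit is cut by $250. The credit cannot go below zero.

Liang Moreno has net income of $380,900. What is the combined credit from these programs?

Retirement Saver's Credit: income exceeds $223,300 by $157,600, which is 32 full-or-partial $5,000 increments; reduction = 32 × $120 = $3,840, leaving $3,540.
Student Loan Interest Credit: $380,900 is at or above $225,300, so the credit is $0.
Tuition Credit: income exceeds $358,500 by $22,400, which is 8 full-or-partial $3,000 increments; reduction = 8 × $250 = $2,000, leaving $375.
Total: $3,540 + $0 + $375 = $3,915.

$3,915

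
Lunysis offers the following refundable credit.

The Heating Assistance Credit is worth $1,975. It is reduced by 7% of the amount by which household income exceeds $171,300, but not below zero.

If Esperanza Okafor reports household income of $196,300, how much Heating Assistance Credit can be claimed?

Heating Assistance Credit: 7% of the $25,000 excess over $171,300 is $1,750; credit = $1,975 − $1,750 = $225.

$225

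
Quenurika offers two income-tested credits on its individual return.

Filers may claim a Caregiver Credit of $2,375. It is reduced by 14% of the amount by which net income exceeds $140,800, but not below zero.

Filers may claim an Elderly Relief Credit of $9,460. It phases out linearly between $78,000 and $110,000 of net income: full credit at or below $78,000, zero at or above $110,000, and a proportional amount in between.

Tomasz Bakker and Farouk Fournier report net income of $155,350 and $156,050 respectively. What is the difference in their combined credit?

Tomasz ($155,350): Caregiver Credit: 14% of the $14,550 excess over $140,800 is $2,037; credit = $2,375 − $2,037 = $338. Elderly Relief Credit: $155,350 is at or above $110,000, so the credit is $0. total $338 + $0 = $338
Farouk ($156,050): Caregiver Credit: 14% of the $15,250 excess over $140,800 is $2,135; credit = $2,375 − $2,135 = $240. Elderly Relief Credit: $156,050 is at or above $110,000, so the credit is $0. total $240 + $0 = $240
Difference: |$338 − $240| = $98.

$98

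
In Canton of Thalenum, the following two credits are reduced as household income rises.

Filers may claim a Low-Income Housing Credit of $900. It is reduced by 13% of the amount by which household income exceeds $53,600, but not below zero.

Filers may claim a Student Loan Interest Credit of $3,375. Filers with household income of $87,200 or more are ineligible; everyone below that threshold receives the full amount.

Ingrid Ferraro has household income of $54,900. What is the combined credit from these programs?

$4,106

Low-Income Housing Credit: 13% of the $1,300 excess over $53,600 is $169; credit = $900 − $169 = $731.
Student Loan Interest Credit: $54,900 is below the $87,200 cutoff, so the full $3,375 applies.
Total: $731 + $3,375 = $4,106.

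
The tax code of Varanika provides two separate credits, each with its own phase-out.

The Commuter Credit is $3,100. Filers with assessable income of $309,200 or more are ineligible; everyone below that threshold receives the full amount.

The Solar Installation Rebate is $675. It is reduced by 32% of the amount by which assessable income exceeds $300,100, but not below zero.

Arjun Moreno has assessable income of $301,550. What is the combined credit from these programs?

$3,311

Commuter Credit: $301,550 is below the $309,200 cutoff, so the full $3,100 applies.
Solar Installation Rebate: 32% of the $1,450 excess over $300,100 is $464; credit = $675 − $464 = $211.
Total: $3,100 + $211 = $3,311.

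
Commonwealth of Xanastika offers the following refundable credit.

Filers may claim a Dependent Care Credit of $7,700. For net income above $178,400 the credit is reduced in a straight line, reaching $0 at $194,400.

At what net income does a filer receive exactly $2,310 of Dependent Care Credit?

$189,600

$2,310 is 2,310/7,700 of the full $7,700, so 5,390/7,700 of the $16,000 range has been used: income = $178,400 + $16,000 × 5,390/7,700 = $189,600.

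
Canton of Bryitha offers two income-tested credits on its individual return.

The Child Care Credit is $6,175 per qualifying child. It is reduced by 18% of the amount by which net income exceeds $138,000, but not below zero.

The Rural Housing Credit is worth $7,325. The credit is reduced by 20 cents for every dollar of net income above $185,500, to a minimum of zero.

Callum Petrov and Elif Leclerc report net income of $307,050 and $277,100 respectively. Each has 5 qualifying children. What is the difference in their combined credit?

Callum ($307,050): Child Care Credit: base = 5 × $6,175 = $30,875. 18% of the $169,050 excess over $138,000 is $30,429; credit = $30,875 − $30,429 = $446. Rural Housing Credit: 20% of the $121,550 excess over $185,500 is $24,310 ≥ base, so the credit is $0. total $446 + $0 = $446
Elif ($277,100): Child Care Credit: base = 5 × $6,175 = $30,875. 18% of the $139,100 excess over $138,000 is $25,038; credit = $30,875 − $25,038 = $5,837. Rural Housing Credit: 20% of the $91,600 excess over $185,500 is $18,320 ≥ base, so the credit is $0. total $5,837 + $0 = $5,837
Difference: |$446 − $5,837| = $5,391.

$5,391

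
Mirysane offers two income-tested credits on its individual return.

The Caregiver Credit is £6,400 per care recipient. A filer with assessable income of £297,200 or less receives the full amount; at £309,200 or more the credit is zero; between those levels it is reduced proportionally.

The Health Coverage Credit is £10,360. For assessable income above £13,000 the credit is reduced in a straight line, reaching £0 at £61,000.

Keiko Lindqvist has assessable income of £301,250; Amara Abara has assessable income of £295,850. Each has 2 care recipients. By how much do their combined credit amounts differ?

£4,320

Keiko (£301,250): Caregiver Credit: base = 2 × £6,400 = £12,800. £301,250 is £4,050 into a £12,000 phase-out range, leaving 7,950/12,000 of the credit: £12,800 × 7,950/12,000 = £8,480. Health Coverage Credit: £301,250 is at or above £61,000, so the credit is £0. total £8,480 + £0 = £8,480
Amara (£295,850): Caregiver Credit: base = 2 × £6,400 = £12,800. £295,850 is at or below the £297,200 threshold, so the full £12,800 applies. Health Coverage Credit: £295,850 is at or above £61,000, so the credit is £0. total £12,800 + £0 = £12,800
Difference: |£8,480 − £12,800| = £4,320.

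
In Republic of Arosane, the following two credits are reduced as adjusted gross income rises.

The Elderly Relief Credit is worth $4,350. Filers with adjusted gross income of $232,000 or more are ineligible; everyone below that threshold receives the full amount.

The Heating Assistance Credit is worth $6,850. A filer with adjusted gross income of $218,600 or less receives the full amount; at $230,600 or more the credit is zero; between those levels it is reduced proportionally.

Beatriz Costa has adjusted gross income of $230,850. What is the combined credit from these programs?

Elderly Relief Credit: $230,850 is below the $232,000 cutoff, so the full $4,350 applies.
Heating Assistance Credit: $230,850 is at or above $230,600, so the credit is $0.
Total: $4,350 + $0 = $4,350.

$4,350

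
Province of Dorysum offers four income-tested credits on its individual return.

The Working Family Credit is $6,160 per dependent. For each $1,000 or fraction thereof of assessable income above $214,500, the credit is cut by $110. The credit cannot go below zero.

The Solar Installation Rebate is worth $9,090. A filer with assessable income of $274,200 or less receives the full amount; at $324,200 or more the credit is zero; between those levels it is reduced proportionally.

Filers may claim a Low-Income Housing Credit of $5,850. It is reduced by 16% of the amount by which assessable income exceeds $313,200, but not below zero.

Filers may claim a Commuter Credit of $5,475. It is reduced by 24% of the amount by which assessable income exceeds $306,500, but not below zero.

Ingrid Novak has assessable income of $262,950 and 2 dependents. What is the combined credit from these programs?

Working Family Credit: base = 2 × $6,160 = $12,320. income exceeds $214,500 by $48,450, which is 49 full-or-partial $1,000 increments; reduction = 49 × $110 = $5,390, leaving $6,930.
Solar Installation Rebate: $262,950 is at or below the $274,200 threshold, so the full $9,090 applies.
Low-Income Housing Credit: $262,950 is at or below the $313,200 threshold, so the full $5,850 applies.
Commuter Credit: $262,950 is at or below the $306,500 threshold, so the full $5,475 applies.
Total: $6,930 + $9,090 + $5,850 + $5,475 = $27,345.

$27,345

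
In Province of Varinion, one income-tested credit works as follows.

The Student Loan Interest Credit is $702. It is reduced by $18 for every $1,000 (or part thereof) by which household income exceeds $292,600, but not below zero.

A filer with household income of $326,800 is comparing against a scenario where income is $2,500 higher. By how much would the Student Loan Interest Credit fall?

At $326,800 — income exceeds $292,600 by $34,200, which is 35 full-or-partial $1,000 increments; reduction = 35 × $18 = $630, leaving $72.
At $329,300 — income exceeds $292,600 by $36,700, which is 37 full-or-partial $1,000 increments; reduction = 37 × $18 = $666, leaving $36.
Lost: $72 − $36 = $36.

$36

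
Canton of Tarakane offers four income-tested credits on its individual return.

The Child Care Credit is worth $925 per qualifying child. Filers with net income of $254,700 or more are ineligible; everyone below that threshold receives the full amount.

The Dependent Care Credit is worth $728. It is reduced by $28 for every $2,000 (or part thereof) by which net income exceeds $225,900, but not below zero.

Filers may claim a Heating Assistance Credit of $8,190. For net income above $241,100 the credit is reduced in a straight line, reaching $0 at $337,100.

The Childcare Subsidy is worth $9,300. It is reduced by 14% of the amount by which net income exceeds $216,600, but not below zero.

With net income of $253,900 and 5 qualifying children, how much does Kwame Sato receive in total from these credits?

Child Care Credit: base = 5 × $925 = $4,625. $253,900 is below the $254,700 cutoff, so the full $4,625 applies.
Dependent Care Credit: income exceeds $225,900 by $28,000, which is 14 full-or-partial $2,000 increments; reduction = 14 × $28 = $392, leaving $336.
Heating Assistance Credit: $253,900 is $12,800 into a $96,000 phase-out range, leaving 83,200/96,000 of the credit: $8,190 × 83,200/96,000 = $7,098.
Childcare Subsidy: 14% of the $37,300 excess over $216,600 is $5,222; credit = $9,300 − $5,222 = $4,078.
Total: $4,625 + $336 + $7,098 + $4,078 = $16,137.

$16,137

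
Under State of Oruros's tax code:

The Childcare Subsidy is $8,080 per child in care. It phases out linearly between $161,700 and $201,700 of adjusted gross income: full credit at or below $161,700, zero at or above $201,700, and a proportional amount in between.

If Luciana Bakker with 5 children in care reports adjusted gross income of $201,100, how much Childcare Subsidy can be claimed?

Childcare Subsidy: base = 5 × $8,080 = $40,400. $201,100 is $39,400 into a $40,000 phase-out range, leaving 600/40,000 of the credit: $40,400 × 600/40,000 = $606.

$606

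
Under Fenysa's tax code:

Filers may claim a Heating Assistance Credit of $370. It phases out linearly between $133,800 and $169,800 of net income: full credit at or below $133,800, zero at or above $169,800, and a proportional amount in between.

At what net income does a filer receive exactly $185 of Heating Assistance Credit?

$185 is 185/370 of the full $370, so 185/370 of the $36,000 range has been used: income = $133,800 + $36,000 × 185/370 = $151,800.

$151,800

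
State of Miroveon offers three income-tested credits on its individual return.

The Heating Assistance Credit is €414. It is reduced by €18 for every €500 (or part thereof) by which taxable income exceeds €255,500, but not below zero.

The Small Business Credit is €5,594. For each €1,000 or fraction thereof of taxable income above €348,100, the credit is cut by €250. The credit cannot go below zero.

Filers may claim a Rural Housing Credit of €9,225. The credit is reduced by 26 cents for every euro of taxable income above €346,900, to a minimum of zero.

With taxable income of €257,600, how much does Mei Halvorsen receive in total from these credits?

€15,143

Heating Assistance Credit: income exceeds €255,500 by €2,100, which is 5 full-or-partial €500 increments; reduction = 5 × €18 = €90, leaving €324.
Small Business Credit: €257,600 is at or below the €348,100 threshold, so the full €5,594 applies.
Rural Housing Credit: €257,600 is at or below the €346,900 threshold, so the full €9,225 applies.
Total: €324 + €5,594 + €9,225 = €15,143.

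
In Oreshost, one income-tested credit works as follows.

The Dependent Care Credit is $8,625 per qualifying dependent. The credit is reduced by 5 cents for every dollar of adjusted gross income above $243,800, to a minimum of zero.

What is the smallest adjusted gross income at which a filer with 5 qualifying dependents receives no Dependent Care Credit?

Full credit = 5 × $8,625 = $43,125.
The credit falls by 5% of each dollar above $243,800, so it reaches zero when the excess is $43,125 / 5% = $862,500: income = $243,800 + $862,500 = $1,106,300.

$1,106,300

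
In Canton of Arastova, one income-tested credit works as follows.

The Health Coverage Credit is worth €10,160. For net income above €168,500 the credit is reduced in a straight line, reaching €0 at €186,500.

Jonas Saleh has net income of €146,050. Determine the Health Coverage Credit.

Health Coverage Credit: €146,050 is at or below the €168,500 threshold, so the full €10,160 applies.

€10,160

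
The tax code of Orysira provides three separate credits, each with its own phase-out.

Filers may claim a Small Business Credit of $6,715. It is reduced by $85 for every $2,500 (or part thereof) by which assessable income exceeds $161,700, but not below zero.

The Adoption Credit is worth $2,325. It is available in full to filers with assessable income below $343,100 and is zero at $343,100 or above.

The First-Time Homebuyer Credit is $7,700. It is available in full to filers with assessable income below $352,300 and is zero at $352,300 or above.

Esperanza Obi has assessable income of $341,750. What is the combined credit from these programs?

Small Business Credit: income exceeds $161,700 by $180,050, which is 73 full-or-partial $2,500 increments; reduction = 73 × $85 = $6,205, leaving $510.
Adoption Credit: $341,750 is below the $343,100 cutoff, so the full $2,325 applies.
First-Time Homebuyer Credit: $341,750 is below the $352,300 cutoff, so the full $7,700 applies.
Total: $510 + $2,325 + $7,700 = $10,535.

$10,535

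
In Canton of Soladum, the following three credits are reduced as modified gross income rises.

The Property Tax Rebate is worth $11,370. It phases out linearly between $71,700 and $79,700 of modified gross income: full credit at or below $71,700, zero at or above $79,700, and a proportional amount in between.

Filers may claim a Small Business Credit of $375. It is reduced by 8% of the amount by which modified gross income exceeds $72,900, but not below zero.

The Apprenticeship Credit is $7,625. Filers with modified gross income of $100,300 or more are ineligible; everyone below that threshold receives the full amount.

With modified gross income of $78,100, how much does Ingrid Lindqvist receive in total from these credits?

Property Tax Rebate: $78,100 is $6,400 into a $8,000 phase-out range, leaving 1,600/8,000 of the credit: $11,370 × 1,600/8,000 = $2,274.
Small Business Credit: 8% of the $5,200 excess over $72,900 is $416 ≥ base, so the credit is $0.
Apprenticeship Credit: $78,100 is below the $100,300 cutoff, so the full $7,625 applies.
Total: $2,274 + $0 + $7,625 = $9,899.

$9,899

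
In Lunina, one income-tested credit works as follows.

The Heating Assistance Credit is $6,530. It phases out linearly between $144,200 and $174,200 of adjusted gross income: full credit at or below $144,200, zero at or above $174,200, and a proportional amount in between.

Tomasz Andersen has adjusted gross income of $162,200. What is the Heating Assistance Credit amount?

$2,612

Heating Assistance Credit: $162,200 is $18,000 into a $30,000 phase-out range, leaving 12,000/30,000 of the credit: $6,530 × 12,000/30,000 = $2,612.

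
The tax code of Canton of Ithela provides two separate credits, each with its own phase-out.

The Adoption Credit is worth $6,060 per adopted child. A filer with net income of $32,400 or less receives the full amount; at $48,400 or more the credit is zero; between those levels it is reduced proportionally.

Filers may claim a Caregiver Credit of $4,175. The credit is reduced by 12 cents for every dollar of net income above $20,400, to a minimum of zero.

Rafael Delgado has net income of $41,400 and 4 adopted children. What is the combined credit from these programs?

$12,260

Adoption Credit: base = 4 × $6,060 = $24,240. $41,400 is $9,000 into a $16,000 phase-out range, leaving 7,000/16,000 of the credit: $24,240 × 7,000/16,000 = $10,605.
Caregiver Credit: 12% of the $21,000 excess over $20,400 is $2,520; credit = $4,175 − $2,520 = $1,655.
Total: $10,605 + $1,655 = $12,260.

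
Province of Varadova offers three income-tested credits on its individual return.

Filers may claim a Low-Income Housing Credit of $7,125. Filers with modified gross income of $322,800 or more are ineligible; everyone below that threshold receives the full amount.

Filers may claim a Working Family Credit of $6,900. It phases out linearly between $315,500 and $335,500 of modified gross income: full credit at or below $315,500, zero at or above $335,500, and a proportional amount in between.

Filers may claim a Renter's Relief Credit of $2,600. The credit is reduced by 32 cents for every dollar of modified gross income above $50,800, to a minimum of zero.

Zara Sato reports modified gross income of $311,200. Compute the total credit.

Low-Income Housing Credit: $311,200 is below the $322,800 cutoff, so the full $7,125 applies.
Working Family Credit: $311,200 is at or below the $315,500 threshold, so the full $6,900 applies.
Renter's Relief Credit: 32% of the $260,400 excess over $50,800 is $83,328 ≥ base, so the credit is $0.
Total: $7,125 + $6,900 + $0 = $14,025.

$14,025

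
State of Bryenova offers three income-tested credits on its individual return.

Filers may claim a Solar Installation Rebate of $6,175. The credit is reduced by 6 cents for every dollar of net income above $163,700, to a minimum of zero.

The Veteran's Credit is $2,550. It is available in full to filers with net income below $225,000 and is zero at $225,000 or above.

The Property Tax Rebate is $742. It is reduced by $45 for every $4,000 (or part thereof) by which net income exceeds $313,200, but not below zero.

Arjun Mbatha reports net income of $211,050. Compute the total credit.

$6,626

Solar Installation Rebate: 6% of the $47,350 excess over $163,700 is $2,841; credit = $6,175 − $2,841 = $3,334.
Veteran's Credit: $211,050 is below the $225,000 cutoff, so the full $2,550 applies.
Property Tax Rebate: $211,050 is at or below the $313,200 threshold, so the full $742 applies.
Total: $3,334 + $2,550 + $742 = $6,626.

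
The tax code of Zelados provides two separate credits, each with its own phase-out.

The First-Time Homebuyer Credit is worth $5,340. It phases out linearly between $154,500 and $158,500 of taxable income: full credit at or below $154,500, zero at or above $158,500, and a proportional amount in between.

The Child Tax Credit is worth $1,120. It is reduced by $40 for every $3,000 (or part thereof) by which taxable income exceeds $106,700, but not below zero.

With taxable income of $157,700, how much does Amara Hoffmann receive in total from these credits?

First-Time Homebuyer Credit: $157,700 is $3,200 into a $4,000 phase-out range, leaving 800/4,000 of the credit: $5,340 × 800/4,000 = $1,068.
Child Tax Credit: income exceeds $106,700 by $51,000, which is 17 full-or-partial $3,000 increments; reduction = 17 × $40 = $680, leaving $440.
Total: $1,068 + $440 = $1,508.

$1,508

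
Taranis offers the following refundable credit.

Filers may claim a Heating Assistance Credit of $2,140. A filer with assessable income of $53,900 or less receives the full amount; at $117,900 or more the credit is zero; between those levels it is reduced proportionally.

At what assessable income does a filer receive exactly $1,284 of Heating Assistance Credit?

$79,500

$1,284 is 1,284/2,140 of the full $2,140, so 856/2,140 of the $64,000 range has been used: income = $53,900 + $64,000 × 856/2,140 = $79,500.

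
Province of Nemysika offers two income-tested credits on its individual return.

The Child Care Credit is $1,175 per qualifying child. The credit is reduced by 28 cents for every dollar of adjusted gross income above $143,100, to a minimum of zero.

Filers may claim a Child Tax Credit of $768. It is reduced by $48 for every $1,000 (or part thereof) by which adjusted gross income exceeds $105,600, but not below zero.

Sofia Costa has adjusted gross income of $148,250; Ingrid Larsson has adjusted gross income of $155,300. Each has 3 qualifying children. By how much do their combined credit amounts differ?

Sofia ($148,250): Child Care Credit: base = 3 × $1,175 = $3,525. 28% of the $5,150 excess over $143,100 is $1,442; credit = $3,525 − $1,442 = $2,083. Child Tax Credit: income exceeds $105,600 by $42,650 → 43 increments × $48 = $2,064 ≥ base, so the credit is $0. total $2,083 + $0 = $2,083
Ingrid ($155,300): Child Care Credit: base = 3 × $1,175 = $3,525. 28% of the $12,200 excess over $143,100 is $3,416; credit = $3,525 − $3,416 = $109. Child Tax Credit: income exceeds $105,600 by $49,700 → 50 increments × $48 = $2,400 ≥ base, so the credit is $0. total $109 + $0 = $109
Difference: |$2,083 − $109| = $1,974.

$1,974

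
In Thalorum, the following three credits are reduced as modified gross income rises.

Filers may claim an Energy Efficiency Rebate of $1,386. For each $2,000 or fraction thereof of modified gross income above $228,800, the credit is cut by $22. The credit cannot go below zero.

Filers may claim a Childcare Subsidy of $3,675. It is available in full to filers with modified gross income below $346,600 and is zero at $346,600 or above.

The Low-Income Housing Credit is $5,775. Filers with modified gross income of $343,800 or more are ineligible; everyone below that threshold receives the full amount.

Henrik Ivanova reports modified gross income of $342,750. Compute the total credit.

Energy Efficiency Rebate: income exceeds $228,800 by $113,950, which is 57 full-or-partial $2,000 increments; reduction = 57 × $22 = $1,254, leaving $132.
Childcare Subsidy: $342,750 is below the $346,600 cutoff, so the full $3,675 applies.
Low-Income Housing Credit: $342,750 is below the $343,800 cutoff, so the full $5,775 applies.
Total: $132 + $3,675 + $5,775 = $9,582.

$9,582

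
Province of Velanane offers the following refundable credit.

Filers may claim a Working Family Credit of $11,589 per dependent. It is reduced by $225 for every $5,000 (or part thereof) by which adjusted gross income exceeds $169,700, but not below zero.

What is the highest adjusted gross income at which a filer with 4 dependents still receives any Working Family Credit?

Full credit = 4 × $11,589 = $46,356.
After 206 increments the reduction is 206 × $225 = $46,350, leaving $6; one more increment wipes it out. Increment 206 ends at excess 206 × $5,000 = $1,030,000, so the highest qualifying income is $169,700 + $1,030,000 = $1,199,700.

$1,199,700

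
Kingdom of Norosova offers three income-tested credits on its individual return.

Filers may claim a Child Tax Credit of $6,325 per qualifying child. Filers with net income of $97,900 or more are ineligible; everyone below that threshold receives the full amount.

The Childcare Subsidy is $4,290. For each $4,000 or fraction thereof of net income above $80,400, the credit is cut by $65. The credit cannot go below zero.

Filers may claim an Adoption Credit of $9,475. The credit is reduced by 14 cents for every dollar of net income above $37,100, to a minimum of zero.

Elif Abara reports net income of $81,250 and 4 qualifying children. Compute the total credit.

Child Tax Credit: base = 4 × $6,325 = $25,300. $81,250 is below the $97,900 cutoff, so the full $25,300 applies.
Childcare Subsidy: income exceeds $80,400 by $850, which is 1 full-or-partial $4,000 increment; reduction = 1 × $65 = $65, leaving $4,225.
Adoption Credit: 14% of the $44,150 excess over $37,100 is $6,181; credit = $9,475 − $6,181 = $3,294.
Total: $25,300 + $4,225 + $3,294 = $32,819.

$32,819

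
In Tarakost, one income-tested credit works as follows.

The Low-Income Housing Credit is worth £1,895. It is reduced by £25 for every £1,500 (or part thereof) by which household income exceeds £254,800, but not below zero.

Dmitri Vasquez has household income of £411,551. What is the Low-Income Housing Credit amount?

Low-Income Housing Credit: income exceeds £254,800 by £156,751 → 105 increments × £25 = £2,625 ≥ base, so the credit is £0.

£0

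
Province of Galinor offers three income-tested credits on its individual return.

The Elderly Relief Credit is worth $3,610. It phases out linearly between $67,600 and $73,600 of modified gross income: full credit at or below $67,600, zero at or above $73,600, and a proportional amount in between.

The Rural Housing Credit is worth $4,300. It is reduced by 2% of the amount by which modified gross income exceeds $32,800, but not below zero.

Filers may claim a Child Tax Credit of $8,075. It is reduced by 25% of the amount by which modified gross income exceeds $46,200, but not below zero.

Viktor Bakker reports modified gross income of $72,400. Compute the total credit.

$5,755

Elderly Relief Credit: $72,400 is $4,800 into a $6,000 phase-out range, leaving 1,200/6,000 of the credit: $3,610 × 1,200/6,000 = $722.
Rural Housing Credit: 2% of the $39,600 excess over $32,800 is $792; credit = $4,300 − $792 = $3,508.
Child Tax Credit: 25% of the $26,200 excess over $46,200 is $6,550; credit = $8,075 − $6,550 = $1,525.
Total: $722 + $3,508 + $1,525 = $5,755.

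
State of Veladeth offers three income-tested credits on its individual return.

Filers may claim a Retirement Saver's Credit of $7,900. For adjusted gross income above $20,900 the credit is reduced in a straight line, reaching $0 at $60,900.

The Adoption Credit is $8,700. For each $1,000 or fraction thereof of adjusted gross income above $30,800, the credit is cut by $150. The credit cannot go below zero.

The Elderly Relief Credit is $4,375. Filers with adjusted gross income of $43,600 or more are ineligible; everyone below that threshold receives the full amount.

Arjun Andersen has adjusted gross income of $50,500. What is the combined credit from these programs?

$7,754

Retirement Saver's Credit: $50,500 is $29,600 into a $40,000 phase-out range, leaving 10,400/40,000 of the credit: $7,900 × 10,400/40,000 = $2,054.
Adoption Credit: income exceeds $30,800 by $19,700, which is 20 full-or-partial $1,000 increments; reduction = 20 × $150 = $3,000, leaving $5,700.
Elderly Relief Credit: $50,500 meets or exceeds the $43,600 cutoff, so the credit is $0.
Total: $2,054 + $5,700 + $0 = $7,754.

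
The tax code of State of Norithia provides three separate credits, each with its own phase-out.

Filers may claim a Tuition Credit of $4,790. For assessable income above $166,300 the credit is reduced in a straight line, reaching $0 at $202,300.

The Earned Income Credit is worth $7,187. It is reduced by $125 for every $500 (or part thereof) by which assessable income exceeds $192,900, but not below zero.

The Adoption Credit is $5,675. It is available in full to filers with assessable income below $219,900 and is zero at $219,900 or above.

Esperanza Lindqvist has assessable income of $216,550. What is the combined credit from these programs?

Tuition Credit: $216,550 is at or above $202,300, so the credit is $0.
Earned Income Credit: income exceeds $192,900 by $23,650, which is 48 full-or-partial $500 increments; reduction = 48 × $125 = $6,000, leaving $1,187.
Adoption Credit: $216,550 is below the $219,900 cutoff, so the full $5,675 applies.
Total: $0 + $1,187 + $5,675 = $6,862.

$6,862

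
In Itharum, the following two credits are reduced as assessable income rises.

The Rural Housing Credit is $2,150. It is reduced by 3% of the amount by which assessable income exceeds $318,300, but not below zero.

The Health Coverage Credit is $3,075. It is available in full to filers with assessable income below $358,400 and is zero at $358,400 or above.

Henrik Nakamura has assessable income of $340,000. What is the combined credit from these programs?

$4,574

Rural Housing Credit: 3% of the $21,700 excess over $318,300 is $651; credit = $2,150 − $651 = $1,499.
Health Coverage Credit: $340,000 is below the $358,400 cutoff, so the full $3,075 applies.
Total: $1,499 + $3,075 = $4,574.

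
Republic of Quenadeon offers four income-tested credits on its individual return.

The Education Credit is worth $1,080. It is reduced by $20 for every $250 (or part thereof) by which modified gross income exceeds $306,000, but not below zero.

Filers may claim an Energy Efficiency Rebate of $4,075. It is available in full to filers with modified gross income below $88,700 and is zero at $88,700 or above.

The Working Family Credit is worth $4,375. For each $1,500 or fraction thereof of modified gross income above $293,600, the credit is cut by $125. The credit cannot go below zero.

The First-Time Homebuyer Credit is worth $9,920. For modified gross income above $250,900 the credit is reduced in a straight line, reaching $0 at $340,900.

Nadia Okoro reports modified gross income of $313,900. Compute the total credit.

$6,041

Education Credit: income exceeds $306,000 by $7,900, which is 32 full-or-partial $250 increments; reduction = 32 × $20 = $640, leaving $440.
Energy Efficiency Rebate: $313,900 meets or exceeds the $88,700 cutoff, so the credit is $0.
Working Family Credit: income exceeds $293,600 by $20,300, which is 14 full-or-partial $1,500 increments; reduction = 14 × $125 = $1,750, leaving $2,625.
First-Time Homebuyer Credit: $313,900 is $63,000 into a $90,000 phase-out range, leaving 27,000/90,000 of the credit: $9,920 × 27,000/90,000 = $2,976.
Total: $440 + $0 + $2,625 + $2,976 = $6,041.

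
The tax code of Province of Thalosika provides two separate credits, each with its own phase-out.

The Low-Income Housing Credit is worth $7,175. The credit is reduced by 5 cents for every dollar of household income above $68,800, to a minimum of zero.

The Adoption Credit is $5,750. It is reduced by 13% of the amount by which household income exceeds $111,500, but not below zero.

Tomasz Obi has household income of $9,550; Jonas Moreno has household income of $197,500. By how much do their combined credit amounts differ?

$12,185

Tomasz ($9,550): Low-Income Housing Credit: $9,550 is at or below the $68,800 threshold, so the full $7,175 applies. Adoption Credit: $9,550 is at or below the $111,500 threshold, so the full $5,750 applies. total $7,175 + $5,750 = $12,925
Jonas ($197,500): Low-Income Housing Credit: 5% of the $128,700 excess over $68,800 is $6,435; credit = $7,175 − $6,435 = $740. Adoption Credit: 13% of the $86,000 excess over $111,500 is $11,180 ≥ base, so the credit is $0. total $740 + $0 = $740
Difference: |$12,925 − $740| = $12,185.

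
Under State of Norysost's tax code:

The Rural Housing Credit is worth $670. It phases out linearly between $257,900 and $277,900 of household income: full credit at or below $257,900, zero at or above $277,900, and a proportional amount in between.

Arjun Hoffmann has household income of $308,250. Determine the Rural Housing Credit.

$0

Rural Housing Credit: $308,250 is at or above $277,900, so the credit is $0.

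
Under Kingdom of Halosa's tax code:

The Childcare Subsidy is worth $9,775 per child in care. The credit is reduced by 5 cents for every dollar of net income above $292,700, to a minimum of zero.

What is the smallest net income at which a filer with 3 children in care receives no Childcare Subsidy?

Full credit = 3 × $9,775 = $29,325.
The credit falls by 5% of each dollar above $292,700, so it reaches zero when the excess is $29,325 / 5% = $586,500: income = $292,700 + $586,500 = $879,200.

$879,200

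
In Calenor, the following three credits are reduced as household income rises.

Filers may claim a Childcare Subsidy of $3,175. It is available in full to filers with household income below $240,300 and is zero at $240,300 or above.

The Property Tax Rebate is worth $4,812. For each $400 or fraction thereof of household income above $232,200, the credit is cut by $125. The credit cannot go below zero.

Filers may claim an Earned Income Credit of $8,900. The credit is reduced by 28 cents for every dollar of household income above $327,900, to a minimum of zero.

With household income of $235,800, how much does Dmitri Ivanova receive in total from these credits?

$15,762

Childcare Subsidy: $235,800 is below the $240,300 cutoff, so the full $3,175 applies.
Property Tax Rebate: income exceeds $232,200 by $3,600, which is 9 full-or-partial $400 increments; reduction = 9 × $125 = $1,125, leaving $3,687.
Earned Income Credit: $235,800 is at or below the $327,900 threshold, so the full $8,900 applies.
Total: $3,175 + $3,687 + $8,900 = $15,762.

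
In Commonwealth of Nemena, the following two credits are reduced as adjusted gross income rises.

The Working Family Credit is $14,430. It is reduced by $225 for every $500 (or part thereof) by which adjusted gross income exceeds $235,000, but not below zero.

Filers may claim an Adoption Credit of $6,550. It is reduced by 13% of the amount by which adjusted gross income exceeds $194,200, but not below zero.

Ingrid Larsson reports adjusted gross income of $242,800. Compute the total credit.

$11,062

Working Family Credit: income exceeds $235,000 by $7,800, which is 16 full-or-partial $500 increments; reduction = 16 × $225 = $3,600, leaving $10,830.
Adoption Credit: 13% of the $48,600 excess over $194,200 is $6,318; credit = $6,550 − $6,318 = $232.
Total: $10,830 + $232 = $11,062.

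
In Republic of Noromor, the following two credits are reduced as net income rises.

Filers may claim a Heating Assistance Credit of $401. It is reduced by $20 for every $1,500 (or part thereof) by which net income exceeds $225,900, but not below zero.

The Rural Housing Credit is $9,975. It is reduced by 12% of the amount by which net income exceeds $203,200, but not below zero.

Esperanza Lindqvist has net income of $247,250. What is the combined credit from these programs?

Heating Assistance Credit: income exceeds $225,900 by $21,350, which is 15 full-or-partial $1,500 increments; reduction = 15 × $20 = $300, leaving $101.
Rural Housing Credit: 12% of the $44,050 excess over $203,200 is $5,286; credit = $9,975 − $5,286 = $4,689.
Total: $101 + $4,689 = $4,790.

$4,790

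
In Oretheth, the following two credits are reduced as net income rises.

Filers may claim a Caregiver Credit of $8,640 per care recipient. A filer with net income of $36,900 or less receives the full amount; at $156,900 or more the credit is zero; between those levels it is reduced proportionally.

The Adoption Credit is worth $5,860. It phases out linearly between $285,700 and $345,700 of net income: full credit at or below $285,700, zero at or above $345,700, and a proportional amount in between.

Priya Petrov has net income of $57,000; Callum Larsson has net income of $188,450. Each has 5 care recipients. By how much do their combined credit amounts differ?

Priya ($57,000): Caregiver Credit: base = 5 × $8,640 = $43,200. $57,000 is $20,100 into a $120,000 phase-out range, leaving 99,900/120,000 of the credit: $43,200 × 99,900/120,000 = $35,964. Adoption Credit: $57,000 is at or below the $285,700 threshold, so the full $5,860 applies. total $35,964 + $5,860 = $41,824
Callum ($188,450): Caregiver Credit: base = 5 × $8,640 = $43,200. $188,450 is at or above $156,900, so the credit is $0. Adoption Credit: $188,450 is at or below the $285,700 threshold, so the full $5,860 applies. total $0 + $5,860 = $5,860
Difference: |$41,824 − $5,860| = $35,964.

$35,964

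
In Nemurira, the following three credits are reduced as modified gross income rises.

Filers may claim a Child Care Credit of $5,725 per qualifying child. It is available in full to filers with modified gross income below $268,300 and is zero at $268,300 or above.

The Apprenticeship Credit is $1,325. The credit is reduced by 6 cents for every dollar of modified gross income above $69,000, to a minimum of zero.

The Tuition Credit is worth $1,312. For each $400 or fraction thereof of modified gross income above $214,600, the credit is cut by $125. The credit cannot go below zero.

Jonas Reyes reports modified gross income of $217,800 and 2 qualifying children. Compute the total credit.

$11,762

Child Care Credit: base = 2 × $5,725 = $11,450. $217,800 is below the $268,300 cutoff, so the full $11,450 applies.
Apprenticeship Credit: 6% of the $148,800 excess over $69,000 is $8,928 ≥ base, so the credit is $0.
Tuition Credit: income exceeds $214,600 by $3,200, which is 8 full-or-partial $400 increments; reduction = 8 × $125 = $1,000, leaving $312.
Total: $11,450 + $0 + $312 = $11,762.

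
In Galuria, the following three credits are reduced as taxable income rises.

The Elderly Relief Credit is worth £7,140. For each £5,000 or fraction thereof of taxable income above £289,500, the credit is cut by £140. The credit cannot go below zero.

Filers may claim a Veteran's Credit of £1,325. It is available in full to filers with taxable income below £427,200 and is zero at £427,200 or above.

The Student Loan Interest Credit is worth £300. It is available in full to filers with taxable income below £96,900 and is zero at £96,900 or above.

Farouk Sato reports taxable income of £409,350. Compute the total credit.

Elderly Relief Credit: income exceeds £289,500 by £119,850, which is 24 full-or-partial £5,000 increments; reduction = 24 × £140 = £3,360, leaving £3,780.
Veteran's Credit: £409,350 is below the £427,200 cutoff, so the full £1,325 applies.
Student Loan Interest Credit: £409,350 meets or exceeds the £96,900 cutoff, so the credit is £0.
Total: £3,780 + £1,325 + £0 = £5,105.

£5,105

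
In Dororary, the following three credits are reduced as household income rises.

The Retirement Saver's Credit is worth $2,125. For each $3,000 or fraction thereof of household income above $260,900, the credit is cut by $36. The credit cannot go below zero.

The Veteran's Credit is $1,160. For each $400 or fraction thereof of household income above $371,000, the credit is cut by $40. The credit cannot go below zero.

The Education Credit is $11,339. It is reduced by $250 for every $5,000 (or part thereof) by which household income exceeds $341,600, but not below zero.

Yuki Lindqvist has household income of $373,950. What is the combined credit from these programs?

Retirement Saver's Credit: income exceeds $260,900 by $113,050, which is 38 full-or-partial $3,000 increments; reduction = 38 × $36 = $1,368, leaving $757.
Veteran's Credit: income exceeds $371,000 by $2,950, which is 8 full-or-partial $400 increments; reduction = 8 × $40 = $320, leaving $840.
Education Credit: income exceeds $341,600 by $32,350, which is 7 full-or-partial $5,000 increments; reduction = 7 × $250 = $1,750, leaving $9,589.
Total: $757 + $840 + $9,589 = $11,186.

$11,186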